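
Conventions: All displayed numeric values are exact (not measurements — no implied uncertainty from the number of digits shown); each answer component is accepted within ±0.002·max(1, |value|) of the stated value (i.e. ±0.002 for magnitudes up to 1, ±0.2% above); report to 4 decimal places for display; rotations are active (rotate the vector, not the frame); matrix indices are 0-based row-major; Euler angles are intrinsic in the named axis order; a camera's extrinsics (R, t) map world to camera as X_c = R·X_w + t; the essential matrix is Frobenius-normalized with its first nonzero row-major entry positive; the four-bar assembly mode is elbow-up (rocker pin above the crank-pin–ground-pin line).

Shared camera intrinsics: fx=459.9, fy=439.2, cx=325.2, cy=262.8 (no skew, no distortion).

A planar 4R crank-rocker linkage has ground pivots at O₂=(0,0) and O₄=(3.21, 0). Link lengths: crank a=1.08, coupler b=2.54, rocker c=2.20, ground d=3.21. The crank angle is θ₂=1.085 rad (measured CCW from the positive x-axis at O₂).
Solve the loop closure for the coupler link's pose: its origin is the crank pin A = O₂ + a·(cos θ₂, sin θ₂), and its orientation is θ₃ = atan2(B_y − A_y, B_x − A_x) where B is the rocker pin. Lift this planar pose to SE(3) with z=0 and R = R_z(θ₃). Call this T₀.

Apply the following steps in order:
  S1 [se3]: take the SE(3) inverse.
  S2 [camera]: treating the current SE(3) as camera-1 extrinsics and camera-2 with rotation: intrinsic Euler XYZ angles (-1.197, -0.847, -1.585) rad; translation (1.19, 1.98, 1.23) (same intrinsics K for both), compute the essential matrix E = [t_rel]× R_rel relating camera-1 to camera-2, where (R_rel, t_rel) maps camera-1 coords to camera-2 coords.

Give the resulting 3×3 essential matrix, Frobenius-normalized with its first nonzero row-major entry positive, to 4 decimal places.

matrix = [0.4567 -0.3895 -0.1211; -0.2207 0.2906 -0.3730; -0.1465 -0.0024 0.5756]

source (fourbar_fk): coupler pose = R=[0.8823 -0.4706 0.0000; 0.4706 0.8823 0.0000; 0.0000 0.0000 1.0000], t=(0.5043, 0.9550, 0.0000)
after S1 (invert_se3): R=[0.8823 0.4706 0.0000; -0.4706 0.8823 0.0000; 0.0000 0.0000 1.0000], t=(-0.8944, -0.6054, 0.0000)
after S2 (essential): [0.4567 -0.3895 -0.1211; -0.2207 0.2906 -0.3730; -0.1465 -0.0024 0.5756]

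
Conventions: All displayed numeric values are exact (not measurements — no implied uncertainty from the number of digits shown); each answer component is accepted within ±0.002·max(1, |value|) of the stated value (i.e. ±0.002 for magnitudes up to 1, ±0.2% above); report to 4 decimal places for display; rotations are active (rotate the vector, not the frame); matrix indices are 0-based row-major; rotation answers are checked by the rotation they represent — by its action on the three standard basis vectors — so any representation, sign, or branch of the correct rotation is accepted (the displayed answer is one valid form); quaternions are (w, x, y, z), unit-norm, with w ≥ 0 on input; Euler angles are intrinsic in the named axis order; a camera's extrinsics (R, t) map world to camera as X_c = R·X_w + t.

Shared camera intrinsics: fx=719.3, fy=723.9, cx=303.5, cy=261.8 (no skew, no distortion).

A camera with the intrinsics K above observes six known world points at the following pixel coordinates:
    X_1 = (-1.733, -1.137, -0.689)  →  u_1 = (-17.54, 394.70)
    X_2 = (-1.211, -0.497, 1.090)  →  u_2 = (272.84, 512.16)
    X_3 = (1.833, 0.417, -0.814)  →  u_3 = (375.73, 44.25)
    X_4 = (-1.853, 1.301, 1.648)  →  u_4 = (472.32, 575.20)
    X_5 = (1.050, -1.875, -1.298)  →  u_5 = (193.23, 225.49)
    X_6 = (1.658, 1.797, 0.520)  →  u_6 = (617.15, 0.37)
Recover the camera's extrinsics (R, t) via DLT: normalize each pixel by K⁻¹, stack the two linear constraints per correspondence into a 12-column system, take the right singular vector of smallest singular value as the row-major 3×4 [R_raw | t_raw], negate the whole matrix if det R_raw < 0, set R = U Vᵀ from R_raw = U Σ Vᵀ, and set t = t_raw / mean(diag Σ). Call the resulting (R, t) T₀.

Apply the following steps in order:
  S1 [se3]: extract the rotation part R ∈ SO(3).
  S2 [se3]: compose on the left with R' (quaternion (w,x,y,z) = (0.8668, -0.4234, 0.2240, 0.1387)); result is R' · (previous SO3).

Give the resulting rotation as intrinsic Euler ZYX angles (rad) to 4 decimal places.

rotation (euler_zyx) = (0.3403, -0.3736, -2.9646)

source (pnp_recover): camera pose = R=[0.5870 0.3720 0.7191; -0.4353 -0.6039 0.6677; 0.6826 -0.7050 -0.1926], t=(-0.0600, -0.1600, 4.7200)
after S1 (rot_of_se3): [0.5870 0.3720 0.7191; -0.4353 -0.6039 0.6677; 0.6826 -0.7050 -0.1926]
after S2 (compose_so3): [0.8776 0.3891 0.2799; 0.3108 -0.9065 0.2858; 0.3649 -0.1639 -0.9165]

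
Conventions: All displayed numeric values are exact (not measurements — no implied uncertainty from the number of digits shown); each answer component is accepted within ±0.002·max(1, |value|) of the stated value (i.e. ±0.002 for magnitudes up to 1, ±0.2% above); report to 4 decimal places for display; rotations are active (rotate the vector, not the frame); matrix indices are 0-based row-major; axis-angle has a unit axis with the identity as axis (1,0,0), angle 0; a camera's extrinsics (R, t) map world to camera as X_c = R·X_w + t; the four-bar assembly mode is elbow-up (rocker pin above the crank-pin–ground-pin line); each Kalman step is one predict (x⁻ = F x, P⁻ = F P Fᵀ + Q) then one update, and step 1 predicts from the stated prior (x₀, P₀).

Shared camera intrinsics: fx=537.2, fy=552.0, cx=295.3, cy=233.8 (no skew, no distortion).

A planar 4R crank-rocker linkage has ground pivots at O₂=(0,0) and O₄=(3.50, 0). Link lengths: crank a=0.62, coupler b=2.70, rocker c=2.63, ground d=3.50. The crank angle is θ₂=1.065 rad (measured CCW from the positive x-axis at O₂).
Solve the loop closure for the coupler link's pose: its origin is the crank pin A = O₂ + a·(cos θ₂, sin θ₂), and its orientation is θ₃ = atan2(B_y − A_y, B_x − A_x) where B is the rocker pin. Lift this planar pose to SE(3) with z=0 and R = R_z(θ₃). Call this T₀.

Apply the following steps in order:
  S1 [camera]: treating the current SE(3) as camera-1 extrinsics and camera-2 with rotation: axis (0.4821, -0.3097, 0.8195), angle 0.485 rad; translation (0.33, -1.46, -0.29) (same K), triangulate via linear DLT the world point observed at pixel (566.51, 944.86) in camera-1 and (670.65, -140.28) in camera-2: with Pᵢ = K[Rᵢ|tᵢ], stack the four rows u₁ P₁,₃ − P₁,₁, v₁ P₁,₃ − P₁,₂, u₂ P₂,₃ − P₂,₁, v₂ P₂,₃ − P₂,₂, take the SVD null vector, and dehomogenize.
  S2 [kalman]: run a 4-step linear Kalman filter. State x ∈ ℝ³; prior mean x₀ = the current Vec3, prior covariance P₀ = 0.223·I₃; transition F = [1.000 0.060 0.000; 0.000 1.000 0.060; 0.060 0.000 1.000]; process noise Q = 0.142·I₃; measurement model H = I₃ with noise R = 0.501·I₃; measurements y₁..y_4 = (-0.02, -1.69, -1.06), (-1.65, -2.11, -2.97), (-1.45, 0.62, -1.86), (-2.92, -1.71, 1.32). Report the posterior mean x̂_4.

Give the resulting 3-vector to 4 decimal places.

source (fourbar_fk): coupler pose = R=[0.7443 -0.6678 0.0000; 0.6678 0.7443 0.0000; 0.0000 0.0000 1.0000], t=(0.3004, 0.5424, 0.0000)
after S1 (triangulate): (1.0308, 0.6100, 1.3079)
after S2 (kf_track): (-1.7081, -1.0183, -0.3557)

result = (-1.7081, -1.0183, -0.3557)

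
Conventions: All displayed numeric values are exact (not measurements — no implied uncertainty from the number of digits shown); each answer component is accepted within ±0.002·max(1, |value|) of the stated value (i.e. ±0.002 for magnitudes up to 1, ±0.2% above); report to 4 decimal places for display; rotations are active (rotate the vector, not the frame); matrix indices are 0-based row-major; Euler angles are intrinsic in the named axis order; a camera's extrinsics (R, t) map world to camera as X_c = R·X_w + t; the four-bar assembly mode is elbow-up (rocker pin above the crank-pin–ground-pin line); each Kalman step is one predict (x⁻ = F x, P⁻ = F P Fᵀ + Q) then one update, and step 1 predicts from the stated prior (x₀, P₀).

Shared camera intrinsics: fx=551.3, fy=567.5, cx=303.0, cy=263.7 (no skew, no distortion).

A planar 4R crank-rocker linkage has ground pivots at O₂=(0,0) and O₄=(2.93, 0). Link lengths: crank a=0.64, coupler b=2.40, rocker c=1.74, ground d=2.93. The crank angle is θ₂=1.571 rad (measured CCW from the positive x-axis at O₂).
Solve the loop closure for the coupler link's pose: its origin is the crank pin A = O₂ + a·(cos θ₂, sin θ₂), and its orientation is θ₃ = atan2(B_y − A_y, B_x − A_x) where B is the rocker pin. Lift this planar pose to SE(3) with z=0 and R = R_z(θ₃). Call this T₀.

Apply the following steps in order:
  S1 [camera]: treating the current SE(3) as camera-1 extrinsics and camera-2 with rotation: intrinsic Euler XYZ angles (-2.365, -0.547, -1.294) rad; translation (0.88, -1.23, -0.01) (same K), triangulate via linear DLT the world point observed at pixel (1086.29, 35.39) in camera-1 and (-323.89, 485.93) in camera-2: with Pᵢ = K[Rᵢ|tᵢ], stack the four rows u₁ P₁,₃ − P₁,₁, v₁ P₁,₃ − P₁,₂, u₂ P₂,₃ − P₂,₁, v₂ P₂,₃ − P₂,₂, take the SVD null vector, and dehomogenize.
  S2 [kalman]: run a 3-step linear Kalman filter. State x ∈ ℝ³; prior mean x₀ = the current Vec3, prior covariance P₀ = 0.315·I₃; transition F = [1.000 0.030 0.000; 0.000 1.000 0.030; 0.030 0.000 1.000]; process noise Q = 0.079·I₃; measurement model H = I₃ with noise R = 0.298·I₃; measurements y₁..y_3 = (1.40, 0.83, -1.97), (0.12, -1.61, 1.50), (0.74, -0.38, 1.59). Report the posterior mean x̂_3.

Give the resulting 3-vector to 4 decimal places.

source (fourbar_fk): coupler pose = R=[0.9196 -0.3928 0.0000; 0.3928 0.9196 0.0000; 0.0000 0.0000 1.0000], t=(-0.0001, 0.6400, 0.0000)
after S1 (triangulate): (1.3484, -1.8811, 1.3927)
after S2 (kf_track): (0.7640, -0.6789, 0.9281)

result = (0.7640, -0.6789, 0.9281)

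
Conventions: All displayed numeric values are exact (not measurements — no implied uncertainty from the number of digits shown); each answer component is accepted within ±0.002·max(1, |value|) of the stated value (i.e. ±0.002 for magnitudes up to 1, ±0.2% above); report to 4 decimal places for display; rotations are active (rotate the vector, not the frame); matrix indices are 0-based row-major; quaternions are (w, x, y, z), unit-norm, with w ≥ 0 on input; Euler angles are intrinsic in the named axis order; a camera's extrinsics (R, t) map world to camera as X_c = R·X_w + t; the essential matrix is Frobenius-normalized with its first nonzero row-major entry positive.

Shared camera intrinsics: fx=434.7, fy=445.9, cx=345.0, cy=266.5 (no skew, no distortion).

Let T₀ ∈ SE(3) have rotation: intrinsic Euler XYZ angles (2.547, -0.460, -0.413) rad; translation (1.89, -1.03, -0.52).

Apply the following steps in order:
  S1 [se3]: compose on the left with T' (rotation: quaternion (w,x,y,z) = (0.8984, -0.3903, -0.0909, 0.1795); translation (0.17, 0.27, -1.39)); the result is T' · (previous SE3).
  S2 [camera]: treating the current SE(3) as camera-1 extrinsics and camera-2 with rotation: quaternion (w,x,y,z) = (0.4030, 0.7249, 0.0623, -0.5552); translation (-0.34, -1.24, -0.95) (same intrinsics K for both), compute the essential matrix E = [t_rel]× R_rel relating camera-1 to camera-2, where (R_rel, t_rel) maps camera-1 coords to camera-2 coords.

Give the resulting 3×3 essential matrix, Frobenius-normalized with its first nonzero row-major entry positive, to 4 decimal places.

matrix = [0.3017 -0.3218 0.0692; -0.0281 0.2726 0.6450; 0.3729 -0.3455 0.2259]

after S1 (compose_se3): R=[0.8984 0.4356 -0.0565; 0.0134 -0.1557 -0.9877; -0.4390 0.8866 -0.1457], t=(2.3239, 0.0162, -0.9431)
after S2 (essential): [0.3017 -0.3218 0.0692; -0.0281 0.2726 0.6450; 0.3729 -0.3455 0.2259]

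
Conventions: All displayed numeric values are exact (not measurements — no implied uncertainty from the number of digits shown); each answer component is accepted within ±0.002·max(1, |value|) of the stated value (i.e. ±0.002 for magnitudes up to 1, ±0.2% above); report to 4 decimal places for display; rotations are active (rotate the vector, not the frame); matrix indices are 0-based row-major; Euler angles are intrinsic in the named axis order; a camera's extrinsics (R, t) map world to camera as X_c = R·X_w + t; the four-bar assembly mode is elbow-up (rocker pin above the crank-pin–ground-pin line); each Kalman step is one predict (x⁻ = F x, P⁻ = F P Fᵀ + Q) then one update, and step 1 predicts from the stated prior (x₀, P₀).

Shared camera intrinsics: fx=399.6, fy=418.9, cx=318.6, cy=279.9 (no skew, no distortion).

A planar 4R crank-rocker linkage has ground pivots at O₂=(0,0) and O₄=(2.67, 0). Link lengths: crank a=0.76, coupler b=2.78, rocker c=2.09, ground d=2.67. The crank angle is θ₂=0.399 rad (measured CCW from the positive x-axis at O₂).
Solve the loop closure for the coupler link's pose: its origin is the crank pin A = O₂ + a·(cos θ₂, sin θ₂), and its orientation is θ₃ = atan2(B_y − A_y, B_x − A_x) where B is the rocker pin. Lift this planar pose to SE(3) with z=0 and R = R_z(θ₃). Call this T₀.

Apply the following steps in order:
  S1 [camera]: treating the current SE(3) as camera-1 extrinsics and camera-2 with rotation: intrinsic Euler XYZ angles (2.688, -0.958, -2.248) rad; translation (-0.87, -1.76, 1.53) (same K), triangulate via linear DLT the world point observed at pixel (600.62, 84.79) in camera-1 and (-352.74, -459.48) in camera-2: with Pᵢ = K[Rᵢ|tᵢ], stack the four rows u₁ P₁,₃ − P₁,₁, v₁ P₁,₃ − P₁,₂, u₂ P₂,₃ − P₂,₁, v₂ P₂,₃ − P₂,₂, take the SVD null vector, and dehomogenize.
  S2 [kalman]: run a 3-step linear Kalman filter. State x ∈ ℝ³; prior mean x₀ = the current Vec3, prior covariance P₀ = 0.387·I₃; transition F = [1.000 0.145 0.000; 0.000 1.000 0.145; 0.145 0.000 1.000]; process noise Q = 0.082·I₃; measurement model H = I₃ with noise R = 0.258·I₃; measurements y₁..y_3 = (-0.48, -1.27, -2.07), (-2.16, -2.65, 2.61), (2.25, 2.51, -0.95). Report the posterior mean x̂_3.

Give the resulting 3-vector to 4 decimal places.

source (fourbar_fk): coupler pose = R=[0.7655 -0.6434 0.0000; 0.6434 0.7655 0.0000; 0.0000 0.0000 1.0000], t=(0.7003, 0.2953, 0.0000)
after S1 (triangulate): (-0.3146, -1.1619, 1.7103)
after S2 (kf_track): (0.1791, 0.2025, 0.1389)

result = (0.1791, 0.2025, 0.1389)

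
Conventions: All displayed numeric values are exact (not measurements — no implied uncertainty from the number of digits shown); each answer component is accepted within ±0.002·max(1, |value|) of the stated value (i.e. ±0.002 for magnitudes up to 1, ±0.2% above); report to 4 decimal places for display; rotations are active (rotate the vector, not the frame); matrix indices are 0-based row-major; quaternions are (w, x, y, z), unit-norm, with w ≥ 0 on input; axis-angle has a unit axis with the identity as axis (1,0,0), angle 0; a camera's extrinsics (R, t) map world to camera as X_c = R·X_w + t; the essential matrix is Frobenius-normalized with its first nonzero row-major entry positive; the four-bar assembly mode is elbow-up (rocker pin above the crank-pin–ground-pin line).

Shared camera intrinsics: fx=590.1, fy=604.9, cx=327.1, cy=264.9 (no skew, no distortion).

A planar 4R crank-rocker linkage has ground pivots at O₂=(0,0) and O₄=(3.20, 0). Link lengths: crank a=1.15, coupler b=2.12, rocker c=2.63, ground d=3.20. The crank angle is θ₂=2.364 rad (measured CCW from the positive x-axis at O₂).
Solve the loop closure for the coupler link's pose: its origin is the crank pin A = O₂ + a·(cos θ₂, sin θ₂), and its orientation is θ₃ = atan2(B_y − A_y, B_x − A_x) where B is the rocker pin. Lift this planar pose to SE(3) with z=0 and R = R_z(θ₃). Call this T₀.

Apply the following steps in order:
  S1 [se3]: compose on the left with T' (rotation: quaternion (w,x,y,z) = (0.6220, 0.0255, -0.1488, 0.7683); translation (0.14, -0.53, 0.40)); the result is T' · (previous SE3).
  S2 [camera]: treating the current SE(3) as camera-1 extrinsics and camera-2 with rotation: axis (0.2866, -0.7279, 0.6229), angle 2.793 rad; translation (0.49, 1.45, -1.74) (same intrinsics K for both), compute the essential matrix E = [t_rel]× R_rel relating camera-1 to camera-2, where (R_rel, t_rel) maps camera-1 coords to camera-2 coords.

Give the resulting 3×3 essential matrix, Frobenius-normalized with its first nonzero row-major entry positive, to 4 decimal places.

matrix = [0.2261 0.6459 -0.0191; -0.1429 -0.1369 -0.0342; -0.6004 0.2279 -0.2804]

source (fourbar_fk): coupler pose = R=[0.9218 -0.3876 0.0000; 0.3876 0.9218 0.0000; 0.0000 0.0000 1.0000], t=(-0.8195, 0.8068, 0.0000)
after S1 (compose_se3): R=[-0.5807 -0.8009 -0.1459; 0.8036 -0.5352 -0.2604; 0.1304 -0.2685 0.9544], t=(-0.4530, -1.4538, 0.0573)
after S2 (essential): [0.2261 0.6459 -0.0191; -0.1429 -0.1369 -0.0342; -0.6004 0.2279 -0.2804]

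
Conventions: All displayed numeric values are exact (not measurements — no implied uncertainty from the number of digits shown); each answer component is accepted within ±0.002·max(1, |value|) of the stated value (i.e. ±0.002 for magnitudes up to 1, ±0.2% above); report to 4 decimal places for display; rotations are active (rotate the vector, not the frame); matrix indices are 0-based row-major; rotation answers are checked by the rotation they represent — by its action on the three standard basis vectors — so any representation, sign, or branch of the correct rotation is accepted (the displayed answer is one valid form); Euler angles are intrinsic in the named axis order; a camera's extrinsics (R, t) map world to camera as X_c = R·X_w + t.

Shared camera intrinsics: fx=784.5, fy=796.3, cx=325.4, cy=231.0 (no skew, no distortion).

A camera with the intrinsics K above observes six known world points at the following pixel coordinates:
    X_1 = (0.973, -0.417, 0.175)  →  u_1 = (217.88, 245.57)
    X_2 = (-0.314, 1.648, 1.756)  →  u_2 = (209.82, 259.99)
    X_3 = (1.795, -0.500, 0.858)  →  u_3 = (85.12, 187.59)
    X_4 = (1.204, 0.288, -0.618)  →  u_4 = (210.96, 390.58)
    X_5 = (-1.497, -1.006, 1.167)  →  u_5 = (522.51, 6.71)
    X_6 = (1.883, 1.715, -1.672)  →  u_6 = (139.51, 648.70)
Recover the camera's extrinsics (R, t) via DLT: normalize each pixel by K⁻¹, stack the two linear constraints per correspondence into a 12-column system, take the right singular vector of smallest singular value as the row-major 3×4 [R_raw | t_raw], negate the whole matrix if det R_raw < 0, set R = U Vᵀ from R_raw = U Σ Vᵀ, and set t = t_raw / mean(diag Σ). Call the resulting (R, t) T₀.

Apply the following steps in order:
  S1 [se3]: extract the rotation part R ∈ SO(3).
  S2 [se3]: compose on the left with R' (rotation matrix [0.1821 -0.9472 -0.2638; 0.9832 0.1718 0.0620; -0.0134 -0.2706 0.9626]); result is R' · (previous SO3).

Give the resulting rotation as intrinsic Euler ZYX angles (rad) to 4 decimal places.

source (pnp_recover): camera pose = R=[-0.9310 -0.1494 -0.3332; 0.1567 0.6608 -0.7340; 0.3298 -0.7355 -0.5918], t=(0.0900, 0.3600, 5.4010)
after S1 (rot_of_se3): [-0.9310 -0.1494 -0.3332; 0.1567 0.6608 -0.7340; 0.3298 -0.7355 -0.5918]
after S2 (compose_so3): [-0.4050 -0.4591 0.7907; -0.8679 -0.0790 -0.4904; 0.2876 -0.8849 -0.3665]

rotation (euler_zyx) = (-2.0073, -0.2917, -1.9635)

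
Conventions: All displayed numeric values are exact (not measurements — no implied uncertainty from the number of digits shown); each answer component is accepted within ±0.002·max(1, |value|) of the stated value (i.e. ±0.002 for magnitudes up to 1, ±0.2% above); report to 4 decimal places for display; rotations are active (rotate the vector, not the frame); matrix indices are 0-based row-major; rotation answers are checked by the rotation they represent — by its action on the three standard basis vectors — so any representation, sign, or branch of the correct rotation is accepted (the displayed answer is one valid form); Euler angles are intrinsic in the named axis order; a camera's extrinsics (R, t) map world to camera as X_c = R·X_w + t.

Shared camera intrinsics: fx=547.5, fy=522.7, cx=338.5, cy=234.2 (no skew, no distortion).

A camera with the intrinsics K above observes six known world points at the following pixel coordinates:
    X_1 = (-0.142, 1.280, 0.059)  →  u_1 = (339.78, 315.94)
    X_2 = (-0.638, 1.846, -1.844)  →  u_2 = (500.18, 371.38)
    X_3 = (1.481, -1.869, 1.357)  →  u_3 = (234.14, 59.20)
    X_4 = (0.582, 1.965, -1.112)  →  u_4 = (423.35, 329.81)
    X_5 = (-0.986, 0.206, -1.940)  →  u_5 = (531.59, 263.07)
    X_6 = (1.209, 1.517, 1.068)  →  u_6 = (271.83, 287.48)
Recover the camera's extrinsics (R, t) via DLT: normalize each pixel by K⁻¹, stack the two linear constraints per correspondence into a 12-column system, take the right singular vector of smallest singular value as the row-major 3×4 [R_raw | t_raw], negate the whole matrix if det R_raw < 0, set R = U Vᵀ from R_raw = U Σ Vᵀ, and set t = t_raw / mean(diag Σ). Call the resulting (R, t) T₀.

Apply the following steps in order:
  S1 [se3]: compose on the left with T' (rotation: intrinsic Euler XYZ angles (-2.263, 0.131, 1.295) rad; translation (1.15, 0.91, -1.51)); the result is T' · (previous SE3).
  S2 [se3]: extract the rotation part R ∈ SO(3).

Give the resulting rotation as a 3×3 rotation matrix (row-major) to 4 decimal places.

rotation (matrix) = ((0.4613, -0.8366, -0.2954), (0.7446, 0.1839, 0.6417), (-0.4826, -0.5160, 0.7078))

source (pnp_recover): camera pose = R=[-0.0066 0.0266 -0.9996; -0.3575 0.9335 0.0272; 0.9339 0.3575 0.0034], t=(0.0400, -0.1800, 6.5009)
after S1 (compose_se3): R=[0.4613 -0.8366 -0.2954; 0.7446 0.1839 0.6417; -0.4826 -0.5160 0.7078], t=(2.1817, 5.8600, -5.6001)
after S2 (rot_of_se3): [0.4613 -0.8366 -0.2954; 0.7446 0.1839 0.6417; -0.4826 -0.5160 0.7078]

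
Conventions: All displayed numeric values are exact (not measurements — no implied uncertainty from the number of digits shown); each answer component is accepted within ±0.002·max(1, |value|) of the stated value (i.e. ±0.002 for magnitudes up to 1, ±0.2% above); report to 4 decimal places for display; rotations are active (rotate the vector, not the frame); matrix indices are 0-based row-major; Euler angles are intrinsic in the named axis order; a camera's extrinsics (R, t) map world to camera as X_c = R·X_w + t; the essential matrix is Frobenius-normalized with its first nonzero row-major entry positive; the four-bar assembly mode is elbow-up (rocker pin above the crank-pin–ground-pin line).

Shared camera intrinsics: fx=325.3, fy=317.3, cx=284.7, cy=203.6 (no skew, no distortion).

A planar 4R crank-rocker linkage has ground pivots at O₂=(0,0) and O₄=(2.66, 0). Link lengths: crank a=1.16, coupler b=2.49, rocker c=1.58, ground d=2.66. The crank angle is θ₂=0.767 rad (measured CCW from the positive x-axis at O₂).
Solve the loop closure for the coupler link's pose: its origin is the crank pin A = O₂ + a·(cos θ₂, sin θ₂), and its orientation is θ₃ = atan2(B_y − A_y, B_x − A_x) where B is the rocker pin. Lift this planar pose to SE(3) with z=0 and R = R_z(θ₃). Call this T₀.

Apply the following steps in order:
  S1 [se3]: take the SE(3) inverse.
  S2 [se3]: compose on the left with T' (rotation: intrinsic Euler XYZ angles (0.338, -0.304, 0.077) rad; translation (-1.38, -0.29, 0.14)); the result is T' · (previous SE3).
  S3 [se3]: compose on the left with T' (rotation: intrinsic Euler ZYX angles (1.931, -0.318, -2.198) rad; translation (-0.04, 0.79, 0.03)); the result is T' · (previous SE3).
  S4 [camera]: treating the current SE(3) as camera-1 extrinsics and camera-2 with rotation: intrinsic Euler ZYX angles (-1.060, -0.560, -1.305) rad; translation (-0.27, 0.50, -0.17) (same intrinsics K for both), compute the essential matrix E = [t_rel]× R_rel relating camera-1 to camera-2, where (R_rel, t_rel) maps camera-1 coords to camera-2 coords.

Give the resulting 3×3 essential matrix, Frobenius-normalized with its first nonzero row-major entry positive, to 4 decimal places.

matrix = [0.3249 -0.0012 -0.5272; 0.2780 0.0447 -0.2230; -0.5214 -0.2468 -0.3933]

source (fourbar_fk): coupler pose = R=[0.9635 -0.2679 0.0000; 0.2679 0.9635 0.0000; 0.0000 0.0000 1.0000], t=(0.8352, 0.8050, 0.0000)
after S1 (invert_se3): R=[0.9635 0.2679 0.0000; -0.2679 0.9635 0.0000; 0.0000 0.0000 1.0000], t=(-1.0203, -0.5519, 0.0000)
after S2 (compose_se3): R=[0.9362 0.1841 -0.2993; -0.2794 0.9065 -0.3164; 0.2131 0.3799 0.9002], t=(-2.3101, -0.7864, -0.3438)
after S3 (compose_se3): R=[-0.6172 0.0430 -0.7856; 0.6840 0.5228 -0.5088; 0.3888 -0.8514 -0.3521], t=(0.6544, -1.5734, 0.1042)
after S4 (essential): [0.3249 -0.0012 -0.5272; 0.2780 0.0447 -0.2230; -0.5214 -0.2468 -0.3933]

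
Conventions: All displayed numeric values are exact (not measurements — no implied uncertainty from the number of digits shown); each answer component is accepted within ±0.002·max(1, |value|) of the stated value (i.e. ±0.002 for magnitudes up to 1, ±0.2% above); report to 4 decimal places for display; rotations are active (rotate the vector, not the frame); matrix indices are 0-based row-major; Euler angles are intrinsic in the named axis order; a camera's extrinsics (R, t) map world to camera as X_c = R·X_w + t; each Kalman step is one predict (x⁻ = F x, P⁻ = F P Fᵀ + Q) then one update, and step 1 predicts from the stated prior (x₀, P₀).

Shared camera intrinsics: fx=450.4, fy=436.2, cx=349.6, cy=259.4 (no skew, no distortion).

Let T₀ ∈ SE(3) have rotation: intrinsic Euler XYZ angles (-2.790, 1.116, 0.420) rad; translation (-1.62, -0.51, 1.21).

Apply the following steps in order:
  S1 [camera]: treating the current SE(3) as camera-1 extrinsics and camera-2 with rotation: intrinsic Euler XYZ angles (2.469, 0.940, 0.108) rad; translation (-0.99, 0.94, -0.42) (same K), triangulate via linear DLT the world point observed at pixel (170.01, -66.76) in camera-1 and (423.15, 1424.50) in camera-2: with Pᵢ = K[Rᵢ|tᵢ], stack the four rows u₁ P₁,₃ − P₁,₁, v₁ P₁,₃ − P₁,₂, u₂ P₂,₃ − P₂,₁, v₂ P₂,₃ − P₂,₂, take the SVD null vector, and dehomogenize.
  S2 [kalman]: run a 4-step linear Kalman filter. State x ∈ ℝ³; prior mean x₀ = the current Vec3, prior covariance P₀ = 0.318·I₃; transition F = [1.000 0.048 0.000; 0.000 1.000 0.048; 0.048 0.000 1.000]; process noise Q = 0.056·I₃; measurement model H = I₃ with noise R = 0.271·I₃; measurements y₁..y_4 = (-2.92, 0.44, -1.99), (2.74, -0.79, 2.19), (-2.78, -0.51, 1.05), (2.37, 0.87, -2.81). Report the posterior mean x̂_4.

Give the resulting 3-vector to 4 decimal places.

after S1 (triangulate): (1.4976, 0.0524, 0.2507)
after S2 (kf_track): (0.4095, 0.1369, -0.6403)

result = (0.4095, 0.1369, -0.6403)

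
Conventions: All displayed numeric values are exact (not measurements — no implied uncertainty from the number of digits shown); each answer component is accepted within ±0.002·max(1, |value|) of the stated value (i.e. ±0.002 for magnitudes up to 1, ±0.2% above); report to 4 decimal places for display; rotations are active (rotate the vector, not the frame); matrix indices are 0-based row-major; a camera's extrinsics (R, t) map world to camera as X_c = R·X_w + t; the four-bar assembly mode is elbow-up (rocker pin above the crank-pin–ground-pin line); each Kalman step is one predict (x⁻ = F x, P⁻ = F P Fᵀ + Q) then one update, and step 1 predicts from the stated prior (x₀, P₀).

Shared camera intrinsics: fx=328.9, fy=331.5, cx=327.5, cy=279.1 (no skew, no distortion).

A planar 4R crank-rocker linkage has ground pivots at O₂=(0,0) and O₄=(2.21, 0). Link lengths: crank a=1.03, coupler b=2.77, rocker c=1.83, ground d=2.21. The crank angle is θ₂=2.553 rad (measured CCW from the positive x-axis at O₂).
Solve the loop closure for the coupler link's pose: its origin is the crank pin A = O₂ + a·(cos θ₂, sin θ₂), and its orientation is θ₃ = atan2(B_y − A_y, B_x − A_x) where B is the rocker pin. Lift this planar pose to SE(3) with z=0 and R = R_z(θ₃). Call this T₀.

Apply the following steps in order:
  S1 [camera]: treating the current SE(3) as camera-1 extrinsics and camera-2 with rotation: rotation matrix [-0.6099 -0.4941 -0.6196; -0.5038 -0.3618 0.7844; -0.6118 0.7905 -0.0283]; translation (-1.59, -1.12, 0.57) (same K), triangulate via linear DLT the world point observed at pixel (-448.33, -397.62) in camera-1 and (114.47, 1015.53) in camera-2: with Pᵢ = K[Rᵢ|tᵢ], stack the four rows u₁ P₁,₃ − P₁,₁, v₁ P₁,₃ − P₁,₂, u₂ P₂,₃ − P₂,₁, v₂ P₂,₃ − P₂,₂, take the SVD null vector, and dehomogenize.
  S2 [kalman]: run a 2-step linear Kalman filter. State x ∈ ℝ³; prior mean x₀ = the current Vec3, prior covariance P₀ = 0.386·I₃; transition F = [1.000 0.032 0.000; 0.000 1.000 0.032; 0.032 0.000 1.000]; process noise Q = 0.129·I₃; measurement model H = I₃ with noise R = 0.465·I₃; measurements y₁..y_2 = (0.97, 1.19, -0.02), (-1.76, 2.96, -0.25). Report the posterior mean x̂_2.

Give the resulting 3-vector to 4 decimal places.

source (fourbar_fk): coupler pose = R=[0.9062 -0.4229 0.0000; 0.4229 0.9062 0.0000; 0.0000 0.0000 1.0000], t=(-0.8567, 0.5718, 0.0000)
after S1 (triangulate): (-1.7159, -1.5196, 0.7499)
after S2 (kf_track): (-0.9435, 1.2706, 0.0888)

result = (-0.9435, 1.2706, 0.0888)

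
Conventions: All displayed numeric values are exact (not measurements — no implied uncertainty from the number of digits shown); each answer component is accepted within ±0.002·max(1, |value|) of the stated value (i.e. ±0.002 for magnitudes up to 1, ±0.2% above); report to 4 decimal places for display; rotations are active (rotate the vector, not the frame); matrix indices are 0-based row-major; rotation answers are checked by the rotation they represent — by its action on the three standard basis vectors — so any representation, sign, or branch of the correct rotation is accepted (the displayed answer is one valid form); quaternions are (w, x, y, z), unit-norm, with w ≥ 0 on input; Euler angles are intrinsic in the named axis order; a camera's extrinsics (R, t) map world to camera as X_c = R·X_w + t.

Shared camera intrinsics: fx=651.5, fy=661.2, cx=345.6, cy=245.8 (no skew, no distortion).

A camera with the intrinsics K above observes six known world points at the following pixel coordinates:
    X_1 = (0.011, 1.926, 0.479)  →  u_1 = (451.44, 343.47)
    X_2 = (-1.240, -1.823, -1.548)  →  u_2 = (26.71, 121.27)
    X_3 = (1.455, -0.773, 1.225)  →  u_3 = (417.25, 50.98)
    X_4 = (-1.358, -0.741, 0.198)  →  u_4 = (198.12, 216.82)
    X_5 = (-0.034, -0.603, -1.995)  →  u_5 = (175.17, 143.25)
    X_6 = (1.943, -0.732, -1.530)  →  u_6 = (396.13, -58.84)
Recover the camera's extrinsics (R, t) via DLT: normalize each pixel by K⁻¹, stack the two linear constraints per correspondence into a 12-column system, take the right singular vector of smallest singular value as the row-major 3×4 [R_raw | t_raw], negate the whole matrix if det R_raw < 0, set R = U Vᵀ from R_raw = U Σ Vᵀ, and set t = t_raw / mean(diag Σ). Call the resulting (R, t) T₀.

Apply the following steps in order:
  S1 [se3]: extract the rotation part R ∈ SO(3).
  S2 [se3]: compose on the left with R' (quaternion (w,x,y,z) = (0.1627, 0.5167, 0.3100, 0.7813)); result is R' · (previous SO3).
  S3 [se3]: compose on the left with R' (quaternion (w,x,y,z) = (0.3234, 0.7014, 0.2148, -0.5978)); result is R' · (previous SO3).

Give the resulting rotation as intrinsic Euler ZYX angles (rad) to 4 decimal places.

rotation (euler_zyx) = (-0.9602, -0.8728, 2.9254)

source (pnp_recover): camera pose = R=[0.7460 0.5930 0.3030; -0.5869 0.8005 -0.1217; -0.3147 -0.0871 0.9452], t=(-0.2100, -0.4900, 6.4001)
after S1 (rot_of_se3): [0.7460 0.5930 0.3030; -0.5869 0.8005 -0.1217; -0.3147 -0.0871 0.9452]
after S2 (compose_so3): [-0.6328 -0.2711 0.7253; 0.7721 -0.2910 0.5649; 0.0579 0.9175 0.3935]
after S3 (compose_so3): [0.3685 -0.8944 0.2533; -0.5265 -0.4254 -0.7361; 0.7661 0.1379 -0.6277]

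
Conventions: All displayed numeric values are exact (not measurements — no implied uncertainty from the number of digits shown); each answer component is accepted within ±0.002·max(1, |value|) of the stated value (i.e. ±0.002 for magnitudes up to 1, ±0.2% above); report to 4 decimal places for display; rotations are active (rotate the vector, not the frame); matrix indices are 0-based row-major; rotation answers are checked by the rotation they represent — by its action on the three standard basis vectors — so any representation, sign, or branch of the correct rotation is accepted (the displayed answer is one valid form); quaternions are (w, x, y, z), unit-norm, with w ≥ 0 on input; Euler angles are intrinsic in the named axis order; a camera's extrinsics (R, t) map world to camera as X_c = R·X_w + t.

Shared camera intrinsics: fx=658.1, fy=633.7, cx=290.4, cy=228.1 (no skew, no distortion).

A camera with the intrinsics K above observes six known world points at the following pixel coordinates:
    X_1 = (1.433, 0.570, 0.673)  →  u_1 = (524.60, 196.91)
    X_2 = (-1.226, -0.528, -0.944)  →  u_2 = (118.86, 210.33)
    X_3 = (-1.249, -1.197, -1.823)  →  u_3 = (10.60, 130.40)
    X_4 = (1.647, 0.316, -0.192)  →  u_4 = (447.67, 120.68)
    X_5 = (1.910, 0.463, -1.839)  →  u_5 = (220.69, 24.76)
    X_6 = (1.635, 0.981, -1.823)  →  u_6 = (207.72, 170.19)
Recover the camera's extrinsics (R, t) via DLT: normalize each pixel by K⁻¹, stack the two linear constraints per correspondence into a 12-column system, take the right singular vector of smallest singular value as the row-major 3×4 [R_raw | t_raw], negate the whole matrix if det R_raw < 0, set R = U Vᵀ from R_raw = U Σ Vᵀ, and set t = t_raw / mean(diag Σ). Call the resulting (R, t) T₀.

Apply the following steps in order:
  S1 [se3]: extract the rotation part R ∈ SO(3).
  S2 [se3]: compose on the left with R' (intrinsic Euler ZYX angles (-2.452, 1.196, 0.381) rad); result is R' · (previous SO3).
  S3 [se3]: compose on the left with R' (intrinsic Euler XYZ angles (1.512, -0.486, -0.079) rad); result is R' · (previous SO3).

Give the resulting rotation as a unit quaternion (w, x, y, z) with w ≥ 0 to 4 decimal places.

source (pnp_recover): camera pose = R=[0.5584 0.1808 0.8096; -0.4548 0.8829 0.1165; -0.6938 -0.4333 0.5753], t=(0.0700, -0.1400, 5.1199)
after S1 (rot_of_se3): [0.5584 0.1808 0.8096; -0.4548 0.8829 0.1165; -0.6938 -0.4333 0.5753]
after S2 (compose_so3): [0.3216 0.6259 -0.7105; 0.4781 -0.7550 -0.4488; -0.8173 -0.1953 -0.5421]
after S3 (compose_so3): [0.6986 0.5903 -0.4044; 0.5809 -0.1379 0.8022; 0.4178 -0.7953 -0.4392]

rotation (quat) = (0.5295, -0.7543, -0.3882, -0.0044)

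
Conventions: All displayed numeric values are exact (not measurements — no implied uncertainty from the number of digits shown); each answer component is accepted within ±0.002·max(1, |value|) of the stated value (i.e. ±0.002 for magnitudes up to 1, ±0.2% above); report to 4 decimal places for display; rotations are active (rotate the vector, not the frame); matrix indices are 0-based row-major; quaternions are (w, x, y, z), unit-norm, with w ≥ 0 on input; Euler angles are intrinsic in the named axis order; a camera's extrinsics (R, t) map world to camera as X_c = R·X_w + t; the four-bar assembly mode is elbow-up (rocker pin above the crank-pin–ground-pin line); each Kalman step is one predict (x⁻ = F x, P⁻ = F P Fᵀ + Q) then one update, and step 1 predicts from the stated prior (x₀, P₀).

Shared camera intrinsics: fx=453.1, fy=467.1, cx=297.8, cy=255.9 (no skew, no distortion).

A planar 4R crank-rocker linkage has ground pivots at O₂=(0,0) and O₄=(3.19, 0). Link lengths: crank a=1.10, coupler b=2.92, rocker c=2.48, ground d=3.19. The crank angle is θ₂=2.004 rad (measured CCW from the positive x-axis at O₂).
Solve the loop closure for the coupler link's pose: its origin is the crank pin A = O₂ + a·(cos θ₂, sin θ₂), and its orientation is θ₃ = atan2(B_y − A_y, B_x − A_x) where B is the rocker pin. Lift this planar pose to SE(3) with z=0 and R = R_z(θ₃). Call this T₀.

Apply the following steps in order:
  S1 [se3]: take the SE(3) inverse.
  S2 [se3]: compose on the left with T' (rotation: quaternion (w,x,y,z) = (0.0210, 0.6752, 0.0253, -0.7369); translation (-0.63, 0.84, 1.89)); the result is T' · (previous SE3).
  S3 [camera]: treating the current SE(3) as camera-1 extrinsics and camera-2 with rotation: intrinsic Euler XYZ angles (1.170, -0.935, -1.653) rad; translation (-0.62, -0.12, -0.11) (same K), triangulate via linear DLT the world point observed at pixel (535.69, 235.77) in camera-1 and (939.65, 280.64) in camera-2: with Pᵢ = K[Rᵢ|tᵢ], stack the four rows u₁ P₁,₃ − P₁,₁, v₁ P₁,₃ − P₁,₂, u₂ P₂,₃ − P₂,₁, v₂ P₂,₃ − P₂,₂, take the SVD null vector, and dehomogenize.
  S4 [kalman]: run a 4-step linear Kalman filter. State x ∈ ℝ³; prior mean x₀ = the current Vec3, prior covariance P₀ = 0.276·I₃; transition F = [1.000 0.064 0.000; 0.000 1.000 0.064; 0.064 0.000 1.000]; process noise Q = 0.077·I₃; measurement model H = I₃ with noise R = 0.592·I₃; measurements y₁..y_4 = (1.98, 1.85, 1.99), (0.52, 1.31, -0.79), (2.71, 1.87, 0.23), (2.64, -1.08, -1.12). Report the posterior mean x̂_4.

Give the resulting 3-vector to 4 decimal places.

source (fourbar_fk): coupler pose = R=[0.9017 -0.4324 0.0000; 0.4324 0.9017 0.0000; 0.0000 0.0000 1.0000], t=(-0.4618, 0.9984, 0.0000)
after S1 (invert_se3): R=[0.9017 0.4324 0.0000; -0.4324 0.9017 0.0000; 0.0000 0.0000 1.0000], t=(-0.0154, -1.0999, 0.0000)
after S2 (compose_se3): R=[-0.1069 0.0210 -0.9940; 0.4344 -0.8983 -0.0656; -0.8944 -0.4388 0.0869], t=(-0.7003, 1.9375, 1.9151)
after S3 (triangulate): (-1.5285, 1.6622, -1.7720)
after S4 (kf_track): (1.5620, 0.8413, -0.4816)

result = (1.5620, 0.8413, -0.4816)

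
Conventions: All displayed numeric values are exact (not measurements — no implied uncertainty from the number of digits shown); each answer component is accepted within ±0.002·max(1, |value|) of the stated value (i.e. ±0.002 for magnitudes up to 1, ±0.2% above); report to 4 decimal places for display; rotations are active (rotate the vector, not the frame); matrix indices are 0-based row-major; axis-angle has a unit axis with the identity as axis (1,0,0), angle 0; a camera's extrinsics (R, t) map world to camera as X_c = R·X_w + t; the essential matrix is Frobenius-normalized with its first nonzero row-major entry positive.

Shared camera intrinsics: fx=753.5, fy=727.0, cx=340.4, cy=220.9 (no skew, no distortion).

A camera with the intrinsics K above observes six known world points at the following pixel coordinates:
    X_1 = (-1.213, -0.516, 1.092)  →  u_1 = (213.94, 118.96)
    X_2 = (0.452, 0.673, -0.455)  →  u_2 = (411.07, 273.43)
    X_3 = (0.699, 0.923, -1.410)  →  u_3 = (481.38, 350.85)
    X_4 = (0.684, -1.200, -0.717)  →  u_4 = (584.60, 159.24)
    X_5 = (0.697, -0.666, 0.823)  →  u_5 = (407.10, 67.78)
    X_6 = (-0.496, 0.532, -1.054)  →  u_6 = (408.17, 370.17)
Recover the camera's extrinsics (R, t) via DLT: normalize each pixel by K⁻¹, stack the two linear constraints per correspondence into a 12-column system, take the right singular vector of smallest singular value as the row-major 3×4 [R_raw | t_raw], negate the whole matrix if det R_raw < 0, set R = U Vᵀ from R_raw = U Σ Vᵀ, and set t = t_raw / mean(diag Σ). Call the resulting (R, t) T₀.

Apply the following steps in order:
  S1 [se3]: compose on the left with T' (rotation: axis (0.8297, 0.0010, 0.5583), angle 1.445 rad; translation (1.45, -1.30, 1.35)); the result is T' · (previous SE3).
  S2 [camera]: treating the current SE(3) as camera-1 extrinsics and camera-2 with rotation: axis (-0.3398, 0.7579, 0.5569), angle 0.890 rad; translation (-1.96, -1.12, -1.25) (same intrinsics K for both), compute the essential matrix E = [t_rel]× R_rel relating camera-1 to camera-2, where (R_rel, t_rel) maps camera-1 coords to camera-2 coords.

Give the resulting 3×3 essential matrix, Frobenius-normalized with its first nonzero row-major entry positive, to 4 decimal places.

source (pnp_recover): camera pose = R=[0.5949 -0.4592 -0.6597; -0.3756 0.5668 -0.7333; 0.7106 0.6840 0.1647], t=(0.3700, -0.0600, 6.0097)
after S1 (compose_se3): R=[0.9291 -0.3698 -0.0074; -0.3018 -0.7463 -0.5933; 0.2139 0.5535 -0.8050], t=(4.1928, -6.0461, 3.8418)
after S2 (essential): [0.3426 0.3388 0.4241; 0.0306 -0.0770 -0.3774; 0.4836 0.2217 -0.3946]

matrix = [0.3426 0.3388 0.4241; 0.0306 -0.0770 -0.3774; 0.4836 0.2217 -0.3946]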